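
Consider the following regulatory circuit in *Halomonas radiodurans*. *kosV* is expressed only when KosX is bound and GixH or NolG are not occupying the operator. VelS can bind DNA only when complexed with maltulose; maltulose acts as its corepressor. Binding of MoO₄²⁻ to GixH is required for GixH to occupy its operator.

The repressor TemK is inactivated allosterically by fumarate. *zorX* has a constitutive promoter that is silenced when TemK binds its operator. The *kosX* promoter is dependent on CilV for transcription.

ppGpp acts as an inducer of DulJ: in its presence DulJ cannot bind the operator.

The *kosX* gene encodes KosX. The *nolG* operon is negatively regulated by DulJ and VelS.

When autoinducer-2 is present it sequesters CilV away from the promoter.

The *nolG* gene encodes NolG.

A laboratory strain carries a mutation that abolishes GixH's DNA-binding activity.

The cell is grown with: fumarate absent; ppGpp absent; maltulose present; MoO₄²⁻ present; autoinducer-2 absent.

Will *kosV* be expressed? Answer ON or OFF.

GixH is non-functional in this strain, so it has no effect.
ppGpp is absent, so DulJ is active.
Maltulose is present, so VelS is active.
With repressor DulJ bound, *nolG* is not transcribed.
So NolG is not produced.
Autoinducer-2 is absent, so CilV is active.
No repressor is bound and CilV is active, so *kosX* is transcribed.
So KosX is produced and active.
No repressor is bound and KosX is active, so *kosV* is transcribed.

ON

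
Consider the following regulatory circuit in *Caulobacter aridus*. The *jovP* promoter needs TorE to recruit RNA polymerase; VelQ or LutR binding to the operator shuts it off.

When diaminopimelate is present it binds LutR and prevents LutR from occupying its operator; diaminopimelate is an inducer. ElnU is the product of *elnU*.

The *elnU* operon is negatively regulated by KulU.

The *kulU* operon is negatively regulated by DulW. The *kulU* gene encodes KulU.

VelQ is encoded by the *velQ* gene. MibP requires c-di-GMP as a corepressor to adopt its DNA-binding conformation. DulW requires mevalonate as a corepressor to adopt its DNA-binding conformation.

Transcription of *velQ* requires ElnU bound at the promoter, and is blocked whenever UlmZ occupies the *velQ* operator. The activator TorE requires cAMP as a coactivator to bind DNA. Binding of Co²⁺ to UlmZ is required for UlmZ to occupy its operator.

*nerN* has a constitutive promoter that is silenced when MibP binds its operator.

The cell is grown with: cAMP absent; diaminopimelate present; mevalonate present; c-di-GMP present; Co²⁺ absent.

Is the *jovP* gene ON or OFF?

cAMP is absent, so TorE is inactive.
Co²⁺ is absent, so UlmZ is inactive.
Mevalonate is present, so DulW is active.
With repressor DulW bound, *kulU* is not transcribed.
So KulU is not produced.
With no repressor bound, *elnU* is transcribed.
So ElnU is produced and active.
No repressor is bound and ElnU is active, so *velQ* is transcribed.
So VelQ is produced and active.
Diaminopimelate is present, so LutR is inactive.
With repressor VelQ bound, *jovP* is not transcribed.

OFF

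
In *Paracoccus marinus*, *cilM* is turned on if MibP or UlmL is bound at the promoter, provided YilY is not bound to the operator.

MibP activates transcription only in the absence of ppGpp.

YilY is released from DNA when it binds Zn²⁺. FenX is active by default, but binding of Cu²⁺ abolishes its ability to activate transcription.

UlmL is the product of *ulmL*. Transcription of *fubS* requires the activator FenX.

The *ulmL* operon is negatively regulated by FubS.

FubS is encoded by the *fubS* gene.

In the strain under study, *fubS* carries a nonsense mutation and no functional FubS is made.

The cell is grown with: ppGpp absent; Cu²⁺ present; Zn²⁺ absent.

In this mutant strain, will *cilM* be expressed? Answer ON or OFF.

Zn²⁺ is absent, so YilY is active.
ppGpp is absent, so MibP is active.
FubS is non-functional in this strain, so it has no effect.
With no repressor bound, *ulmL* is transcribed.
So UlmL is produced and active.
With repressor YilY bound, *cilM* is not transcribed.

OFF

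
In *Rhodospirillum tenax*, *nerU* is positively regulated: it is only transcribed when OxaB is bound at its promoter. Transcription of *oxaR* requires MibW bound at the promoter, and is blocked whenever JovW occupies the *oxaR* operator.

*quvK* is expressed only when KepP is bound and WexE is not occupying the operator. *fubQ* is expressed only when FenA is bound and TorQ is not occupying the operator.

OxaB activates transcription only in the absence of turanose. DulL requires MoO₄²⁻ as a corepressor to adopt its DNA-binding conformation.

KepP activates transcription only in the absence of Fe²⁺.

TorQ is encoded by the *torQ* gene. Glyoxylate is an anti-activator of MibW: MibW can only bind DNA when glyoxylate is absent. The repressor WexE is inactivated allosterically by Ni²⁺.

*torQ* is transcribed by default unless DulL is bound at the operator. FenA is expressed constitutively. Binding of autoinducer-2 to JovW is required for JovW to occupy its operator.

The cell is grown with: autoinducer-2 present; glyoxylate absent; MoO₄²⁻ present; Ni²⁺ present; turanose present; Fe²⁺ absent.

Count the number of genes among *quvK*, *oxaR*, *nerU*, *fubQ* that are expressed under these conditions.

2

Fe²⁺ is absent, so KepP is active.
Ni²⁺ is present, so WexE is inactive.
No repressor is bound and KepP is active, so *quvK* is transcribed.
→ *quvK* is ON.
Autoinducer-2 is present, so JovW is active.
Glyoxylate is absent, so MibW is active.
With repressor JovW bound, *oxaR* is not transcribed.
→ *oxaR* is OFF.
Turanose is present, so OxaB is inactive.
Required activator OxaB is absent, so *nerU* is not transcribed.
→ *nerU* is OFF.
MoO₄²⁻ is present, so DulL is active.
With repressor DulL bound, *torQ* is not transcribed.
So TorQ is not produced.
FenA is produced constitutively and is active.
No repressor is bound and FenA is active, so *fubQ* is transcribed.
→ *fubQ* is ON.
2 of the 4 genes are transcribed.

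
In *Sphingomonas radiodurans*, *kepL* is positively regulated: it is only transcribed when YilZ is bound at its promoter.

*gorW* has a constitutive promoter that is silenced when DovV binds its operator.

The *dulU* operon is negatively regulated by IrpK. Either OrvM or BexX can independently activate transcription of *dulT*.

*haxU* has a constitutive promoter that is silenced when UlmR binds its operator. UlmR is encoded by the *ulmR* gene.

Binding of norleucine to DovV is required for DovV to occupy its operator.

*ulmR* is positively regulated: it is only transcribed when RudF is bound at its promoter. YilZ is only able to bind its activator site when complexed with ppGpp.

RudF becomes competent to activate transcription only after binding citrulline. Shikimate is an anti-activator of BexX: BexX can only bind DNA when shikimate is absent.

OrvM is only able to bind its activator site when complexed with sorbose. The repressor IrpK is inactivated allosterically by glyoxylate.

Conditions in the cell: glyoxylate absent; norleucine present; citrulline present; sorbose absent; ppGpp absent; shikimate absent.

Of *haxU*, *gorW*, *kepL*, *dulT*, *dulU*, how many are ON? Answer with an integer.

Citrulline is present, so RudF is active.
No repressor is bound and RudF is active, so *ulmR* is transcribed.
So UlmR is produced and active.
With repressor UlmR bound, *haxU* is not transcribed.
→ *haxU* is OFF.
Norleucine is present, so DovV is active.
With repressor DovV bound, *gorW* is not transcribed.
→ *gorW* is OFF.
ppGpp is absent, so YilZ is inactive.
Required activator YilZ is absent, so *kepL* is not transcribed.
→ *kepL* is OFF.
Sorbose is absent, so OrvM is inactive.
Shikimate is absent, so BexX is active.
Activator BexX is present, so *dulT* is transcribed.
→ *dulT* is ON.
Glyoxylate is absent, so IrpK is active.
With repressor IrpK bound, *dulU* is not transcribed.
→ *dulU* is OFF.
1 of the 5 genes is transcribed.

1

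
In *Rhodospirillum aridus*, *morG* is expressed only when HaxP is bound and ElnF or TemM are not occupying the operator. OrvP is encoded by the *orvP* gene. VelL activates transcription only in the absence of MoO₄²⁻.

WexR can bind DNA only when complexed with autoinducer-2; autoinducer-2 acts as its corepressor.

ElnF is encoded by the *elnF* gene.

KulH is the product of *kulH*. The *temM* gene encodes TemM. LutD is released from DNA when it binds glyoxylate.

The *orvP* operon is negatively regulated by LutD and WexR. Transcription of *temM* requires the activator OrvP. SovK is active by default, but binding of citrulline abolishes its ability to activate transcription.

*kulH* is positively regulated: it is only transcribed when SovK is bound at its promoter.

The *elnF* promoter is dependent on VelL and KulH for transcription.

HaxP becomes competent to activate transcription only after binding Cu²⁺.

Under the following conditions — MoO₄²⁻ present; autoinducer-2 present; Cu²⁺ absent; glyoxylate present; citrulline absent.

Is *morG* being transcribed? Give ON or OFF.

MoO₄²⁻ is present, so VelL is inactive.
Citrulline is absent, so SovK is active.
No repressor is bound and SovK is active, so *kulH* is transcribed.
So KulH is produced and active.
Required activator VelL is absent, so *elnF* is not transcribed.
So ElnF is not produced.
Glyoxylate is present, so LutD is inactive.
Autoinducer-2 is present, so WexR is active.
With repressor WexR bound, *orvP* is not transcribed.
So OrvP is not produced.
Required activator OrvP is absent, so *temM* is not transcribed.
So TemM is not produced.
Cu²⁺ is absent, so HaxP is inactive.
Required activator HaxP is absent, so *morG* is not transcribed.

OFF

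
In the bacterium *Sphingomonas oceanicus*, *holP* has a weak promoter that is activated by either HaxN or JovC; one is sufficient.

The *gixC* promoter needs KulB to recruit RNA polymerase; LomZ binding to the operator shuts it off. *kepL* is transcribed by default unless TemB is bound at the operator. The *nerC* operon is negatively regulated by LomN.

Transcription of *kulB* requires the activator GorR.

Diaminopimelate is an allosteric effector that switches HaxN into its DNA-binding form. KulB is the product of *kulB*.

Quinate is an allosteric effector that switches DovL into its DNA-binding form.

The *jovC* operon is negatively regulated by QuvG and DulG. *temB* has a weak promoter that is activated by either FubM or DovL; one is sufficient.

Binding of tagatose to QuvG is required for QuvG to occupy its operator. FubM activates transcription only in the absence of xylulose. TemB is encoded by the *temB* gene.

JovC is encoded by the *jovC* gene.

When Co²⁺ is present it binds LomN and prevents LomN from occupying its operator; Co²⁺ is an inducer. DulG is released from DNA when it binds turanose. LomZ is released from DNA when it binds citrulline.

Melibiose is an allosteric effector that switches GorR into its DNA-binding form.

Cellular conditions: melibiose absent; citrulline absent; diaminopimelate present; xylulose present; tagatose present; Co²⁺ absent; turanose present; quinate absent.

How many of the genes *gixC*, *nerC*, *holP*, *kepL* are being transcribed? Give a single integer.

Melibiose is absent, so GorR is inactive.
Required activator GorR is absent, so *kulB* is not transcribed.
So KulB is not produced.
Citrulline is absent, so LomZ is active.
With repressor LomZ bound, *gixC* is not transcribed.
→ *gixC* is OFF.
Co²⁺ is absent, so LomN is active.
With repressor LomN bound, *nerC* is not transcribed.
→ *nerC* is OFF.
Diaminopimelate is present, so HaxN is active.
Tagatose is present, so QuvG is active.
Turanose is present, so DulG is inactive.
With repressor QuvG bound, *jovC* is not transcribed.
So JovC is not produced.
Activator HaxN is present, so *holP* is transcribed.
→ *holP* is ON.
Xylulose is present, so FubM is inactive.
Quinate is absent, so DovL is inactive.
No activator is available at the *temB* promoter, so *temB* is not transcribed.
So TemB is not produced.
With no repressor bound, *kepL* is transcribed.
→ *kepL* is ON.
2 of the 4 genes are transcribed.

2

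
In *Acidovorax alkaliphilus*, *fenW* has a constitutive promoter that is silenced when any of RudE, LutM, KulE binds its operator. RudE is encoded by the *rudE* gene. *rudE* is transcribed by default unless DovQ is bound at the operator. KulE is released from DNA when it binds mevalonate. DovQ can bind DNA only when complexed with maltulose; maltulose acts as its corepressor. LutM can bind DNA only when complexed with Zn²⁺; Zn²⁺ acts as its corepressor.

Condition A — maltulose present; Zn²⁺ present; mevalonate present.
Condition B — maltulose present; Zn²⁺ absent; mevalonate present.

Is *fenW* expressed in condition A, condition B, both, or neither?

Condition A:
Maltulose is present, so DovQ is active.
With repressor DovQ bound, *rudE* is not transcribed.
So RudE is not produced.
Zn²⁺ is present, so LutM is active.
Mevalonate is present, so KulE is inactive.
With repressor LutM bound, *fenW* is not transcribed.
→ *fenW* is OFF in A.
Condition B:
Maltulose is present, so DovQ is active.
With repressor DovQ bound, *rudE* is not transcribed.
So RudE is not produced.
Zn²⁺ is absent, so LutM is inactive.
Mevalonate is present, so KulE is inactive.
With no repressor bound, *fenW* is transcribed.
→ *fenW* is ON in B.

B only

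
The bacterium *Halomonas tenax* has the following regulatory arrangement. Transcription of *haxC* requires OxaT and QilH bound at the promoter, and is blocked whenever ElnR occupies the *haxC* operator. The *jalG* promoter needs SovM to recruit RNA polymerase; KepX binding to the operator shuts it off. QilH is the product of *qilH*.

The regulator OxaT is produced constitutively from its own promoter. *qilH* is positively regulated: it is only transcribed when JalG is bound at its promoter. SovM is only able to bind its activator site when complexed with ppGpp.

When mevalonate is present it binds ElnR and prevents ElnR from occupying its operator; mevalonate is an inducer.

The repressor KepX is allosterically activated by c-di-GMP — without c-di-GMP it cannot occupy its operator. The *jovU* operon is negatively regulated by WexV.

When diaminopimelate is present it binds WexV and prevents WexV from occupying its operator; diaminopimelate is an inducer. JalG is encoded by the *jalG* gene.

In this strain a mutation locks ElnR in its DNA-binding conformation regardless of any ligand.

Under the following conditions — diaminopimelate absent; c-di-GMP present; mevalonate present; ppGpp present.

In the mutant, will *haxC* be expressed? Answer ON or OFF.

OxaT is produced constitutively and is active.
c-di-GMP is present, so KepX is active.
ppGpp is present, so SovM is active.
With repressor KepX bound, *jalG* is not transcribed.
So JalG is not produced.
Required activator JalG is absent, so *qilH* is not transcribed.
So QilH is not produced.
ElnR is constitutively active in this strain.
With repressor ElnR bound, *haxC* is not transcribed.

OFF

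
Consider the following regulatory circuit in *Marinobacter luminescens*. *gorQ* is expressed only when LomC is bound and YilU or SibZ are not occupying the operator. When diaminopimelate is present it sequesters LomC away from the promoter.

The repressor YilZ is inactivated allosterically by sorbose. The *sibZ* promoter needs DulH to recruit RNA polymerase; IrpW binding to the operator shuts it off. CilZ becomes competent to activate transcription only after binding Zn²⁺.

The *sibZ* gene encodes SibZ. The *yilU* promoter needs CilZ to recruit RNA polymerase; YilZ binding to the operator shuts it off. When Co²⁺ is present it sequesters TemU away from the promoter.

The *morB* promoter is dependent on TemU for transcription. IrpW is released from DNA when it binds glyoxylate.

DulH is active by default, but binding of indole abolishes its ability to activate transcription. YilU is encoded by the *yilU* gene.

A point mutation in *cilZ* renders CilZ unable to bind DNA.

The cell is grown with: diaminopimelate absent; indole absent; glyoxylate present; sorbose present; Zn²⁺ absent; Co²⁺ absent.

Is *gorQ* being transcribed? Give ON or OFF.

CilZ is non-functional in this strain, so it has no effect.
Sorbose is present, so YilZ is inactive.
Required activator CilZ is absent, so *yilU* is not transcribed.
So YilU is not produced.
Indole is absent, so DulH is active.
Glyoxylate is present, so IrpW is inactive.
No repressor is bound and DulH is active, so *sibZ* is transcribed.
So SibZ is produced and active.
Diaminopimelate is absent, so LomC is active.
With repressor SibZ bound, *gorQ* is not transcribed.

OFF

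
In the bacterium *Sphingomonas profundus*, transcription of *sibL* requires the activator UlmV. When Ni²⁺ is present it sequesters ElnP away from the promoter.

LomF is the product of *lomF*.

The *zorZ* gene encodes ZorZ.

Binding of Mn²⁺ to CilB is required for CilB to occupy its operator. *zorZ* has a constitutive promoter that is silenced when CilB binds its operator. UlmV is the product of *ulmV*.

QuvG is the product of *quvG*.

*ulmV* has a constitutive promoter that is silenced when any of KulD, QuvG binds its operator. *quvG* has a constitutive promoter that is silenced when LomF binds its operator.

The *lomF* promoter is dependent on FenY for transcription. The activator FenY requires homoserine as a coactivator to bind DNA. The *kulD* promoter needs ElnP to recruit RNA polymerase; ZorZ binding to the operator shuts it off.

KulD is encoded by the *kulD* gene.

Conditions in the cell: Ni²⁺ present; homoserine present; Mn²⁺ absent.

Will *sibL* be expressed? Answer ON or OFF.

ON

Mn²⁺ is absent, so CilB is inactive.
With no repressor bound, *zorZ* is transcribed.
So ZorZ is produced and active.
Ni²⁺ is present, so ElnP is inactive.
With repressor ZorZ bound, *kulD* is not transcribed.
So KulD is not produced.
Homoserine is present, so FenY is active.
No repressor is bound and FenY is active, so *lomF* is transcribed.
So LomF is produced and active.
With repressor LomF bound, *quvG* is not transcribed.
So QuvG is not produced.
With no repressor bound, *ulmV* is transcribed.
So UlmV is produced and active.
No repressor is bound and UlmV is active, so *sibL* is transcribed.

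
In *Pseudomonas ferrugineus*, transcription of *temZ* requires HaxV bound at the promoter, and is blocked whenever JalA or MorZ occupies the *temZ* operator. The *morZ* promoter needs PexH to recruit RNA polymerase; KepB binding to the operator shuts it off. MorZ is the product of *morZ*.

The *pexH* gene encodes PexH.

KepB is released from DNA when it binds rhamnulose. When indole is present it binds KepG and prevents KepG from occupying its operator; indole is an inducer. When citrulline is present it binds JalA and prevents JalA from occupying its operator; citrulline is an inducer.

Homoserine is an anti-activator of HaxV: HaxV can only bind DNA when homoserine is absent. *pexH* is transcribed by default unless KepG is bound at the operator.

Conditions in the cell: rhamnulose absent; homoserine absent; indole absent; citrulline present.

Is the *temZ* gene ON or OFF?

Citrulline is present, so JalA is inactive.
Rhamnulose is absent, so KepB is active.
Indole is absent, so KepG is active.
With repressor KepG bound, *pexH* is not transcribed.
So PexH is not produced.
With repressor KepB bound, *morZ* is not transcribed.
So MorZ is not produced.
Homoserine is absent, so HaxV is active.
No repressor is bound and HaxV is active, so *temZ* is transcribed.

ON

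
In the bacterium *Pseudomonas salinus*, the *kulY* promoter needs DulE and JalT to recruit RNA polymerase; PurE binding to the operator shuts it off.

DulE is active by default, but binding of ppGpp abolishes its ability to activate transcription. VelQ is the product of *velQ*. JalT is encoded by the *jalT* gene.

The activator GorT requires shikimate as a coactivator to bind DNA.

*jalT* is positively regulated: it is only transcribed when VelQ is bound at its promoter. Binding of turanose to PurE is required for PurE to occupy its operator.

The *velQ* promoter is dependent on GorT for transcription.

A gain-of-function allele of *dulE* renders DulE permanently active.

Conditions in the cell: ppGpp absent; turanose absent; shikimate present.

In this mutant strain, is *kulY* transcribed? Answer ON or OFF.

Turanose is absent, so PurE is inactive.
DulE is constitutively active in this strain.
Shikimate is present, so GorT is active.
No repressor is bound and GorT is active, so *velQ* is transcribed.
So VelQ is produced and active.
No repressor is bound and VelQ is active, so *jalT* is transcribed.
So JalT is produced and active.
No repressor is bound and DulE and JalT are active, so *kulY* is transcribed.

ON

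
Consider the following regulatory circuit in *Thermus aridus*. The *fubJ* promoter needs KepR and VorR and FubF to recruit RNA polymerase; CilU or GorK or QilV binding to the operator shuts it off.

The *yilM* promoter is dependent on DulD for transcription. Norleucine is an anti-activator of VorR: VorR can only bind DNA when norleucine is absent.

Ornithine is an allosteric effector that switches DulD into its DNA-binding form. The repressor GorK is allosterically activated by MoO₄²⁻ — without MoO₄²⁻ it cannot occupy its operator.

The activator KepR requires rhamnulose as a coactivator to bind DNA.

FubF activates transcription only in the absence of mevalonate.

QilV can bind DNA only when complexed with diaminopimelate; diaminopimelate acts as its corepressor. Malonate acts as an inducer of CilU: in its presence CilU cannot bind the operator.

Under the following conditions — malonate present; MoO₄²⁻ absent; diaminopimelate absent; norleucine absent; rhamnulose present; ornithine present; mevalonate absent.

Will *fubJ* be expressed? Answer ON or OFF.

ON

Malonate is present, so CilU is inactive.
Rhamnulose is present, so KepR is active.
Norleucine is absent, so VorR is active.
MoO₄²⁻ is absent, so GorK is inactive.
Mevalonate is absent, so FubF is active.
Diaminopimelate is absent, so QilV is inactive.
No repressor is bound and KepR and VorR and FubF are active, so *fubJ* is transcribed.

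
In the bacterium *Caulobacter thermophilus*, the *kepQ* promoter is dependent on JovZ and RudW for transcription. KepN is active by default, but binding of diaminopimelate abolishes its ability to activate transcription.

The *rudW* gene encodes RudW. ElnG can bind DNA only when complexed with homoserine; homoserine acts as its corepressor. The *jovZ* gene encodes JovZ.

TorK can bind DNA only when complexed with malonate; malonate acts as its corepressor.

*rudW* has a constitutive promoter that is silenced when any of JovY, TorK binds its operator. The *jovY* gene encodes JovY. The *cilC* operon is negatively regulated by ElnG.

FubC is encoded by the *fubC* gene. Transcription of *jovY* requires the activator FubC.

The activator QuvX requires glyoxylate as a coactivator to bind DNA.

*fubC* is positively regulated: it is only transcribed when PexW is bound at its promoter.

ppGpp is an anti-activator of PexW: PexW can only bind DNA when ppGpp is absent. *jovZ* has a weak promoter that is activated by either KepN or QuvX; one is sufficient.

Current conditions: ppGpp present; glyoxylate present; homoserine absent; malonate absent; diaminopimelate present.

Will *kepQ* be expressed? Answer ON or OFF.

ON

Diaminopimelate is present, so KepN is inactive.
Glyoxylate is present, so QuvX is active.
Activator QuvX is present, so *jovZ* is transcribed.
So JovZ is produced and active.
ppGpp is present, so PexW is inactive.
Required activator PexW is absent, so *fubC* is not transcribed.
So FubC is not produced.
Required activator FubC is absent, so *jovY* is not transcribed.
So JovY is not produced.
Malonate is absent, so TorK is inactive.
With no repressor bound, *rudW* is transcribed.
So RudW is produced and active.
No repressor is bound and JovZ and RudW are active, so *kepQ* is transcribed.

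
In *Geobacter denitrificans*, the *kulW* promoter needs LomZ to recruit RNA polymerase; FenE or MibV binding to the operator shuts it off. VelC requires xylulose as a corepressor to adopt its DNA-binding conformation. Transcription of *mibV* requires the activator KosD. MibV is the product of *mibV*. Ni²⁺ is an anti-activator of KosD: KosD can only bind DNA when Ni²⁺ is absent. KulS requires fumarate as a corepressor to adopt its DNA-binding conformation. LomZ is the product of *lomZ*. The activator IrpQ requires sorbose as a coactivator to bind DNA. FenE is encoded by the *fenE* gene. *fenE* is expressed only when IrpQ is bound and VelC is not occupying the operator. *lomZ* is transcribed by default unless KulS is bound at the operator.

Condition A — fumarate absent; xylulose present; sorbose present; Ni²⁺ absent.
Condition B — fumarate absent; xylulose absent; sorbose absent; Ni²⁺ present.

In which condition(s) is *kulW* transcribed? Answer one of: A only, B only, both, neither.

B only

Condition A:
Fumarate is absent, so KulS is inactive.
With no repressor bound, *lomZ* is transcribed.
So LomZ is produced and active.
Xylulose is present, so VelC is active.
Sorbose is present, so IrpQ is active.
With repressor VelC bound, *fenE* is not transcribed.
So FenE is not produced.
Ni²⁺ is absent, so KosD is active.
No repressor is bound and KosD is active, so *mibV* is transcribed.
So MibV is produced and active.
With repressor MibV bound, *kulW* is not transcribed.
→ *kulW* is OFF in A.
Condition B:
Fumarate is absent, so KulS is inactive.
With no repressor bound, *lomZ* is transcribed.
So LomZ is produced and active.
Xylulose is absent, so VelC is inactive.
Sorbose is absent, so IrpQ is inactive.
Required activator IrpQ is absent, so *fenE* is not transcribed.
So FenE is not produced.
Ni²⁺ is present, so KosD is inactive.
Required activator KosD is absent, so *mibV* is not transcribed.
So MibV is not produced.
No repressor is bound and LomZ is active, so *kulW* is transcribed.
→ *kulW* is ON in B.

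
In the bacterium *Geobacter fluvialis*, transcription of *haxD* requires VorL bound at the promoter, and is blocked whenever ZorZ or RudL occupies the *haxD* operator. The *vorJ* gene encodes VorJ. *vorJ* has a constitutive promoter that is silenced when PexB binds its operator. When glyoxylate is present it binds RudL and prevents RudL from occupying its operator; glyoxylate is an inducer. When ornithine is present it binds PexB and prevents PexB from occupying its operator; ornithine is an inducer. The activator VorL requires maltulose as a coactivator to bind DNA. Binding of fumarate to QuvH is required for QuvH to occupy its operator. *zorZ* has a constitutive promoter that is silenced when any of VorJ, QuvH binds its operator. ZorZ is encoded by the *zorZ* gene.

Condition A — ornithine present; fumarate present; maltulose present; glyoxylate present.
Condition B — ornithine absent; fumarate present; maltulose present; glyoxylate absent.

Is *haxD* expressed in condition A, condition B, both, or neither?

Condition A:
Ornithine is present, so PexB is inactive.
With no repressor bound, *vorJ* is transcribed.
So VorJ is produced and active.
Fumarate is present, so QuvH is active.
With repressor VorJ bound, *zorZ* is not transcribed.
So ZorZ is not produced.
Maltulose is present, so VorL is active.
Glyoxylate is present, so RudL is inactive.
No repressor is bound and VorL is active, so *haxD* is transcribed.
→ *haxD* is ON in A.
Condition B:
Ornithine is absent, so PexB is active.
With repressor PexB bound, *vorJ* is not transcribed.
So VorJ is not produced.
Fumarate is present, so QuvH is active.
With repressor QuvH bound, *zorZ* is not transcribed.
So ZorZ is not produced.
Maltulose is present, so VorL is active.
Glyoxylate is absent, so RudL is active.
With repressor RudL bound, *haxD* is not transcribed.
→ *haxD* is OFF in B.

A only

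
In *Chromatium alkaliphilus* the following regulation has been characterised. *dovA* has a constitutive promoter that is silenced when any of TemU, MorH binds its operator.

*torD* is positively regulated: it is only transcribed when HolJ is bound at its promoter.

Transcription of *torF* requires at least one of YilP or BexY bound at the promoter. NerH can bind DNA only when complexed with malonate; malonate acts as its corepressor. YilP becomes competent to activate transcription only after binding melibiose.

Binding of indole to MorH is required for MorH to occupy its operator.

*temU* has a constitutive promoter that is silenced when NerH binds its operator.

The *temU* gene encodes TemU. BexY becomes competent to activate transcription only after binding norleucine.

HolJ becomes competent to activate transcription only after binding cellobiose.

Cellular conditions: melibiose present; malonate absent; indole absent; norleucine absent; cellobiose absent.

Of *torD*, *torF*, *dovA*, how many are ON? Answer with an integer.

Cellobiose is absent, so HolJ is inactive.
Required activator HolJ is absent, so *torD* is not transcribed.
→ *torD* is OFF.
Melibiose is present, so YilP is active.
Norleucine is absent, so BexY is inactive.
Activator YilP is present, so *torF* is transcribed.
→ *torF* is ON.
Malonate is absent, so NerH is inactive.
With no repressor bound, *temU* is transcribed.
So TemU is produced and active.
Indole is absent, so MorH is inactive.
With repressor TemU bound, *dovA* is not transcribed.
→ *dovA* is OFF.
1 of the 3 genes is transcribed.

1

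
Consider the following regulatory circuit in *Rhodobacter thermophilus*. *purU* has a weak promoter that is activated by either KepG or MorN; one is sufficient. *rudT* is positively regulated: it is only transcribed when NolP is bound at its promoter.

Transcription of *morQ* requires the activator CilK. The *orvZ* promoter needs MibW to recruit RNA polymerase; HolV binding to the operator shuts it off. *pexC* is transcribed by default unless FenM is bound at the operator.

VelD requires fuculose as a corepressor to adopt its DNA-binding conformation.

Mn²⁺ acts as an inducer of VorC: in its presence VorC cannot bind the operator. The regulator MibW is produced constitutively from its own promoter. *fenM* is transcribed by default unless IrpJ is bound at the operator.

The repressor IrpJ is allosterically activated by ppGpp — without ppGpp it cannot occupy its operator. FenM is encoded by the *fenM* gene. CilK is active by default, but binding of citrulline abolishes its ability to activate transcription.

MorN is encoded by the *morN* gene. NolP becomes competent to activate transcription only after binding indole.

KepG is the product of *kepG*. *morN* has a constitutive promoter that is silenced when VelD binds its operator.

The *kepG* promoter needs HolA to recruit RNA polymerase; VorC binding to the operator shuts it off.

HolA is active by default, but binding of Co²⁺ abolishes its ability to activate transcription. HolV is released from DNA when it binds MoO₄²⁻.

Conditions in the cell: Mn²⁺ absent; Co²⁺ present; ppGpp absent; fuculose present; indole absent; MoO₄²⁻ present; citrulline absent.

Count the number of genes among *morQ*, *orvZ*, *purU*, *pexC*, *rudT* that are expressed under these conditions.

2

Citrulline is absent, so CilK is active.
No repressor is bound and CilK is active, so *morQ* is transcribed.
→ *morQ* is ON.
MibW is produced constitutively and is active.
MoO₄²⁻ is present, so HolV is inactive.
No repressor is bound and MibW is active, so *orvZ* is transcribed.
→ *orvZ* is ON.
Co²⁺ is present, so HolA is inactive.
Mn²⁺ is absent, so VorC is active.
With repressor VorC bound, *kepG* is not transcribed.
So KepG is not produced.
Fuculose is present, so VelD is active.
With repressor VelD bound, *morN* is not transcribed.
So MorN is not produced.
No activator is available at the *purU* promoter, so *purU* is not transcribed.
→ *purU* is OFF.
ppGpp is absent, so IrpJ is inactive.
With no repressor bound, *fenM* is transcribed.
So FenM is produced and active.
With repressor FenM bound, *pexC* is not transcribed.
→ *pexC* is OFF.
Indole is absent, so NolP is inactive.
Required activator NolP is absent, so *rudT* is not transcribed.
→ *rudT* is OFF.
2 of the 5 genes are transcribed.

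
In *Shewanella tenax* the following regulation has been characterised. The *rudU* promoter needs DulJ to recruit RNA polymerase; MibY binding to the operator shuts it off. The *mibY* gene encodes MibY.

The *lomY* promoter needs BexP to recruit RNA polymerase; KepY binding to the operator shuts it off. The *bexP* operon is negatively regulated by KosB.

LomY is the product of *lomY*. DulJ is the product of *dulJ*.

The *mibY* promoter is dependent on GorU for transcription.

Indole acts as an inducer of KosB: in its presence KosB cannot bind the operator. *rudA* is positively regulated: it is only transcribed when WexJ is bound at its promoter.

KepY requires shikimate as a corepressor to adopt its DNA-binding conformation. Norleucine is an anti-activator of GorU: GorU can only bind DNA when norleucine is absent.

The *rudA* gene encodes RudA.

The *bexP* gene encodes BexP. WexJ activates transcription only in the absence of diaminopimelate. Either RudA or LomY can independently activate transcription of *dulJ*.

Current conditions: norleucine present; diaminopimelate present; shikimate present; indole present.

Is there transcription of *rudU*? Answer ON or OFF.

OFF

Norleucine is present, so GorU is inactive.
Required activator GorU is absent, so *mibY* is not transcribed.
So MibY is not produced.
Diaminopimelate is present, so WexJ is inactive.
Required activator WexJ is absent, so *rudA* is not transcribed.
So RudA is not produced.
Shikimate is present, so KepY is active.
Indole is present, so KosB is inactive.
With no repressor bound, *bexP* is transcribed.
So BexP is produced and active.
With repressor KepY bound, *lomY* is not transcribed.
So LomY is not produced.
No activator is available at the *dulJ* promoter, so *dulJ* is not transcribed.
So DulJ is not produced.
Required activator DulJ is absent, so *rudU* is not transcribed.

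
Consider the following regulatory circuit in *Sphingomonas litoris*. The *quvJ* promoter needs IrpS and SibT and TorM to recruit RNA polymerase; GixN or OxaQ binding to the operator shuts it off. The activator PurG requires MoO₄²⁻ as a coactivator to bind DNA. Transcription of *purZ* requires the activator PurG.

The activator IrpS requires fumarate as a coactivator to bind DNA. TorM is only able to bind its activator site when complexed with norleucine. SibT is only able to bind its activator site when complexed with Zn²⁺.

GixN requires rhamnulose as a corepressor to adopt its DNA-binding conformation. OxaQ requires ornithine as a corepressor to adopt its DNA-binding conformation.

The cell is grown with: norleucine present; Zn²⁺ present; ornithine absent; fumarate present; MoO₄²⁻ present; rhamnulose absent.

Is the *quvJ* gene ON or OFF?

ON

Rhamnulose is absent, so GixN is inactive.
Fumarate is present, so IrpS is active.
Zn²⁺ is present, so SibT is active.
Ornithine is absent, so OxaQ is inactive.
Norleucine is present, so TorM is active.
No repressor is bound and IrpS and SibT and TorM are active, so *quvJ* is transcribed.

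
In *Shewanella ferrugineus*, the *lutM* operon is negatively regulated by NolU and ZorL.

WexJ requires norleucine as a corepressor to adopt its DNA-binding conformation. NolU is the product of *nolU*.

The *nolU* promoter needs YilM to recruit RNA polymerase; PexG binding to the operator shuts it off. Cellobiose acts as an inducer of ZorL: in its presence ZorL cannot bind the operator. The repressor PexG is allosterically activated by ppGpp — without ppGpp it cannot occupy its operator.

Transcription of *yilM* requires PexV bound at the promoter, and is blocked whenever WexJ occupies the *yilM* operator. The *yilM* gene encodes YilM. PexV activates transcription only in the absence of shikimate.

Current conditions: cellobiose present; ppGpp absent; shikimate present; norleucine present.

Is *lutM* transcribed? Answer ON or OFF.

Shikimate is present, so PexV is inactive.
Norleucine is present, so WexJ is active.
With repressor WexJ bound, *yilM* is not transcribed.
So YilM is not produced.
ppGpp is absent, so PexG is inactive.
Required activator YilM is absent, so *nolU* is not transcribed.
So NolU is not produced.
Cellobiose is present, so ZorL is inactive.
With no repressor bound, *lutM* is transcribed.

ON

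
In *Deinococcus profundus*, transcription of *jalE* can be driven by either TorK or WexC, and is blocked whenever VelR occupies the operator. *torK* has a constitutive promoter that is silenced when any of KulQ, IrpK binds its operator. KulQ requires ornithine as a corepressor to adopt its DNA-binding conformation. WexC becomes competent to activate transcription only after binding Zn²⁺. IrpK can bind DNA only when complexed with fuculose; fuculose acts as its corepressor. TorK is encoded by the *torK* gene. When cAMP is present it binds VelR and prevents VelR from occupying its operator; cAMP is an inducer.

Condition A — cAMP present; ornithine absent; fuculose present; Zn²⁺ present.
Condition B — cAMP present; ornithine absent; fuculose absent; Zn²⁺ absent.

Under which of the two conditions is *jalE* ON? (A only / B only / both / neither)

Condition A:
cAMP is present, so VelR is inactive.
Ornithine is absent, so KulQ is inactive.
Fuculose is present, so IrpK is active.
With repressor IrpK bound, *torK* is not transcribed.
So TorK is not produced.
Zn²⁺ is present, so WexC is active.
Activator WexC is present, so *jalE* is transcribed.
→ *jalE* is ON in A.
Condition B:
cAMP is present, so VelR is inactive.
Ornithine is absent, so KulQ is inactive.
Fuculose is absent, so IrpK is inactive.
With no repressor bound, *torK* is transcribed.
So TorK is produced and active.
Zn²⁺ is absent, so WexC is inactive.
Activator TorK is present, so *jalE* is transcribed.
→ *jalE* is ON in B.

both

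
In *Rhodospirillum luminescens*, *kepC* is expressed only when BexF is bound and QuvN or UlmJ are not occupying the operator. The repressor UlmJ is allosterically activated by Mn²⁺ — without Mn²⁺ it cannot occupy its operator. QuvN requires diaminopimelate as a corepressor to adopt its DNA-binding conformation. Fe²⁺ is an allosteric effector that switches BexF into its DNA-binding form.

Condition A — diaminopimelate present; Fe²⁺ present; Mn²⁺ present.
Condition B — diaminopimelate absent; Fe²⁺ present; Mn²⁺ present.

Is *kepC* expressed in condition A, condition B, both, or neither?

Condition A:
Diaminopimelate is present, so QuvN is active.
Fe²⁺ is present, so BexF is active.
Mn²⁺ is present, so UlmJ is active.
With repressor QuvN bound, *kepC* is not transcribed.
→ *kepC* is OFF in A.
Condition B:
Diaminopimelate is absent, so QuvN is inactive.
Fe²⁺ is present, so BexF is active.
Mn²⁺ is present, so UlmJ is active.
With repressor UlmJ bound, *kepC* is not transcribed.
→ *kepC* is OFF in B.

neither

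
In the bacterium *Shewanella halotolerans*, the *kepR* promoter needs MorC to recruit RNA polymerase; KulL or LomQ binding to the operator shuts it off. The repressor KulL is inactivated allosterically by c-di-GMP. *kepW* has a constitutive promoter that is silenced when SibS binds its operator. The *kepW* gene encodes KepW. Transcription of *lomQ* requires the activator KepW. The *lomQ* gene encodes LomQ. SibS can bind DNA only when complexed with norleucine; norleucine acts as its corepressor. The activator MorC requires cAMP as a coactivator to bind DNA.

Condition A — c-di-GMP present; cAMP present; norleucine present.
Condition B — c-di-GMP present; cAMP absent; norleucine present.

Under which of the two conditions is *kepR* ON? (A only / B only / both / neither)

Condition A:
c-di-GMP is present, so KulL is inactive.
cAMP is present, so MorC is active.
Norleucine is present, so SibS is active.
With repressor SibS bound, *kepW* is not transcribed.
So KepW is not produced.
Required activator KepW is absent, so *lomQ* is not transcribed.
So LomQ is not produced.
No repressor is bound and MorC is active, so *kepR* is transcribed.
→ *kepR* is ON in A.
Condition B:
c-di-GMP is present, so KulL is inactive.
cAMP is absent, so MorC is inactive.
Norleucine is present, so SibS is active.
With repressor SibS bound, *kepW* is not transcribed.
So KepW is not produced.
Required activator KepW is absent, so *lomQ* is not transcribed.
So LomQ is not produced.
Required activator MorC is absent, so *kepR* is not transcribed.
→ *kepR* is OFF in B.

A only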